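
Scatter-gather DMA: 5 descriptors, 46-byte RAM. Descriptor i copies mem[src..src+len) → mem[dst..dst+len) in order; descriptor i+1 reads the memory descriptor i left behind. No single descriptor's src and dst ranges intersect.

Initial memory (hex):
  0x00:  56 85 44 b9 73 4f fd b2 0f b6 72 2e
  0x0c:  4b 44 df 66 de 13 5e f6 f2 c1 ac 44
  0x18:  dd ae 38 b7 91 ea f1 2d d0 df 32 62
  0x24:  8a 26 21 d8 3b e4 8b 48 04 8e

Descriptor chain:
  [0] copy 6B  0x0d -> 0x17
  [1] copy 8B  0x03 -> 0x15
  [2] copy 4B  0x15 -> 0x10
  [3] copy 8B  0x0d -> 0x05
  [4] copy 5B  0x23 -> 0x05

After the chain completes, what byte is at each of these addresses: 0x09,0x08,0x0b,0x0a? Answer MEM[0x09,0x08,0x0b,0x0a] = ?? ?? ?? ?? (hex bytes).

MEM[0x09,0x08,0x0b,0x0a] = d8 21 fd 4f

D0: mem[0x17..0x1c] <- [44 df 66 de 13 5e]
D1: mem[0x15..0x1c] <- [b9 73 4f fd b2 0f b6 72]
D2: mem[0x10..0x13] <- [b9 73 4f fd]
D3: mem[0x05..0x0c] <- [44 df 66 b9 73 4f fd f2]
D4: mem[0x05..0x09] <- [62 8a 26 21 d8]
query mem[0x09]=0xd8, mem[0x08]=0x21, mem[0x0b]=0xfd, mem[0x0a]=0x4f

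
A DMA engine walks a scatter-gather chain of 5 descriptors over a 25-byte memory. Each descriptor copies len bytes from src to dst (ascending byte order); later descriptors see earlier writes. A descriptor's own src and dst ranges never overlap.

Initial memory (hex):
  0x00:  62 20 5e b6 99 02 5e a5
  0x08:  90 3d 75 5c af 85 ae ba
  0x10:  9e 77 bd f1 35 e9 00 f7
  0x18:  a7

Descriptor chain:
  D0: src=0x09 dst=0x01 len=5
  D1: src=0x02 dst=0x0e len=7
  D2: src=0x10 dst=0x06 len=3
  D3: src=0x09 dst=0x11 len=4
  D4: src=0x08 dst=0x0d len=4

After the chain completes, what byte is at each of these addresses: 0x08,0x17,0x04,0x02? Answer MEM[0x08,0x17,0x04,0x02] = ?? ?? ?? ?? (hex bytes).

MEM[0x08,0x17,0x04,0x02] = 5e f7 af 75

[0] 0x09->0x01 len=5 : 3d 75 5c af 85
[1] 0x02->0x0e len=7 : 75 5c af 85 5e a5 90
[2] 0x10->0x06 len=3 : af 85 5e
[3] 0x09->0x11 len=4 : 3d 75 5c af
[4] 0x08->0x0d len=4 : 5e 3d 75 5c
query mem[0x08]=0x5e, mem[0x17]=0xf7, mem[0x04]=0xaf, mem[0x02]=0x75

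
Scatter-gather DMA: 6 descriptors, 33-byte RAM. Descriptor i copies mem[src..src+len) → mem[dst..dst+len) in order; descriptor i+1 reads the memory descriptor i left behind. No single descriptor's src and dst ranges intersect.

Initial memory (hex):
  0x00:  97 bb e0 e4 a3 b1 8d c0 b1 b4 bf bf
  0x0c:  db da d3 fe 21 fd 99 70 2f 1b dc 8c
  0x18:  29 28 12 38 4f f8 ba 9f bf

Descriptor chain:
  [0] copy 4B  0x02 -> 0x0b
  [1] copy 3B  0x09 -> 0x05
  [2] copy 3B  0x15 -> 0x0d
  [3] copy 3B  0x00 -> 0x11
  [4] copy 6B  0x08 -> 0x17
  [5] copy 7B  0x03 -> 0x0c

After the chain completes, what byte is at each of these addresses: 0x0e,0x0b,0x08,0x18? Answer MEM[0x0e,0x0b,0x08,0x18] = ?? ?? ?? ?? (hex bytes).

MEM[0x0e,0x0b,0x08,0x18] = b4 e0 b1 b4

[0] 0x02->0x0b len=4 : e0 e4 a3 b1
[1] 0x09->0x05 len=3 : b4 bf e0
[2] 0x15->0x0d len=3 : 1b dc 8c
[3] 0x00->0x11 len=3 : 97 bb e0
[4] 0x08->0x17 len=6 : b1 b4 bf e0 e4 1b
[5] 0x03->0x0c len=7 : e4 a3 b4 bf e0 b1 b4
query mem[0x0e]=0xb4, mem[0x0b]=0xe0, mem[0x08]=0xb1, mem[0x18]=0xb4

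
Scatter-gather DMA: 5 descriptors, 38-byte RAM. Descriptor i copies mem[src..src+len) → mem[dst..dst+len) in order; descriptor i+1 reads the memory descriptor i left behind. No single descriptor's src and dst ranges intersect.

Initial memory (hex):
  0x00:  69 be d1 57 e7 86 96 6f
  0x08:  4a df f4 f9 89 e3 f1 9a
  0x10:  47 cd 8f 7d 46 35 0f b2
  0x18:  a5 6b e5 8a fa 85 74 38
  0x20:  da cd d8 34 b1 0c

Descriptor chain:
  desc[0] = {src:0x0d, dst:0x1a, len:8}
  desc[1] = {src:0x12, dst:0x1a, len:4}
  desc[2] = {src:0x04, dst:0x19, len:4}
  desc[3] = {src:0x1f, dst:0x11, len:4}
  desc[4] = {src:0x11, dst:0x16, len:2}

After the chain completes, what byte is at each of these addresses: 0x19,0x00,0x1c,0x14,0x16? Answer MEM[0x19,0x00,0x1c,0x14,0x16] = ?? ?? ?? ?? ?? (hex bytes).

  after D0: wrote 8B at 0x1a = e3f19a47cd8f7d46
  after D1: wrote 4B at 0x1a = 8f7d4635
  after D2: wrote 4B at 0x19 = e786966f
  after D3: wrote 4B at 0x11 = 8f7d46d8
  after D4: wrote 2B at 0x16 = 8f7d
query mem[0x19]=0xe7, mem[0x00]=0x69, mem[0x1c]=0x6f, mem[0x14]=0xd8, mem[0x16]=0x8f

MEM[0x19,0x00,0x1c,0x14,0x16] = e7 69 6f d8 8f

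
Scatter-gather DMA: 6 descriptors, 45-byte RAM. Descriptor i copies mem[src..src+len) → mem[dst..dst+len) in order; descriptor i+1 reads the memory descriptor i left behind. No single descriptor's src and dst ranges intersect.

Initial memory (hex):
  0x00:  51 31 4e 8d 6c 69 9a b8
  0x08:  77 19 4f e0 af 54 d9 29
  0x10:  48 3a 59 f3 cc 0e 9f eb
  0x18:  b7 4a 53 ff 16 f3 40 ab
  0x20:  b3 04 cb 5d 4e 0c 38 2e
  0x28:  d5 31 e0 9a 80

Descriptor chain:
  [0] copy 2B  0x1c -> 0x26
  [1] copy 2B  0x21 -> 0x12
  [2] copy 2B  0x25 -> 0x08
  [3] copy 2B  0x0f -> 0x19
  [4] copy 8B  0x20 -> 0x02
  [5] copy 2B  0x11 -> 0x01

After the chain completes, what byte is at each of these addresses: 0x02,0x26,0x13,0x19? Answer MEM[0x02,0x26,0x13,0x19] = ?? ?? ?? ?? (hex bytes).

  after D0: wrote 2B at 0x26 = 16f3
  after D1: wrote 2B at 0x12 = 04cb
  after D2: wrote 2B at 0x08 = 0c16
  after D3: wrote 2B at 0x19 = 2948
  after D4: wrote 8B at 0x02 = b304cb5d4e0c16f3
  after D5: wrote 2B at 0x01 = 3a04
query mem[0x02]=0x04, mem[0x26]=0x16, mem[0x13]=0xcb, mem[0x19]=0x29

MEM[0x02,0x26,0x13,0x19] = 04 16 cb 29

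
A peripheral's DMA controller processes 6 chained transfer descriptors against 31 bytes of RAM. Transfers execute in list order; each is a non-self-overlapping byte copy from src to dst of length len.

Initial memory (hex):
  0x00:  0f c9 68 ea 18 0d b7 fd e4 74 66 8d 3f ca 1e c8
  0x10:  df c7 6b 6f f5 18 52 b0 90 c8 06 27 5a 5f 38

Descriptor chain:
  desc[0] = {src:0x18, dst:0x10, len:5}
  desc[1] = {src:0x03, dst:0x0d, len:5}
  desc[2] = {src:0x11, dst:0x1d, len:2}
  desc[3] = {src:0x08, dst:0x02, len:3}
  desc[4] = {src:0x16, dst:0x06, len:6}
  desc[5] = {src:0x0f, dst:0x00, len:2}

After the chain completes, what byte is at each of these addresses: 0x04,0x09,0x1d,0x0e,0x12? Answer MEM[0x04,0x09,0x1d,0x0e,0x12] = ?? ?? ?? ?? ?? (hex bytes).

  after D0: wrote 5B at 0x10 = 90c806275a
  after D1: wrote 5B at 0x0d = ea180db7fd
  after D2: wrote 2B at 0x1d = fd06
  after D3: wrote 3B at 0x02 = e47466
  after D4: wrote 6B at 0x06 = 52b090c80627
  after D5: wrote 2B at 0x00 = 0db7
query mem[0x04]=0x66, mem[0x09]=0xc8, mem[0x1d]=0xfd, mem[0x0e]=0x18, mem[0x12]=0x06

MEM[0x04,0x09,0x1d,0x0e,0x12] = 66 c8 fd 18 06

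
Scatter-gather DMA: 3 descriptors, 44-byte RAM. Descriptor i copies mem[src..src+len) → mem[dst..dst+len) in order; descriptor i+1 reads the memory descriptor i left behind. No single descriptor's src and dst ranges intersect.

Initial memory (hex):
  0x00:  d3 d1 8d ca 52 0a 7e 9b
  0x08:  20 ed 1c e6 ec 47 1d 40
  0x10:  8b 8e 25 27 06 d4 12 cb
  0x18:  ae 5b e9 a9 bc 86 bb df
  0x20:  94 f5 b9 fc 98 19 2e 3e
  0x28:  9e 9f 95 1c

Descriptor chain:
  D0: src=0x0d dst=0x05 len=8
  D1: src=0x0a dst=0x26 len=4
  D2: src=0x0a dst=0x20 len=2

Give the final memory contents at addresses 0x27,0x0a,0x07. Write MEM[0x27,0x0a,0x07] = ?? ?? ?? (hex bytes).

MEM[0x27,0x0a,0x07] = 27 25 40

[0] 0x0d->0x05 len=8 : 47 1d 40 8b 8e 25 27 06
[1] 0x0a->0x26 len=4 : 25 27 06 47
[2] 0x0a->0x20 len=2 : 25 27
query mem[0x27]=0x27, mem[0x0a]=0x25, mem[0x07]=0x40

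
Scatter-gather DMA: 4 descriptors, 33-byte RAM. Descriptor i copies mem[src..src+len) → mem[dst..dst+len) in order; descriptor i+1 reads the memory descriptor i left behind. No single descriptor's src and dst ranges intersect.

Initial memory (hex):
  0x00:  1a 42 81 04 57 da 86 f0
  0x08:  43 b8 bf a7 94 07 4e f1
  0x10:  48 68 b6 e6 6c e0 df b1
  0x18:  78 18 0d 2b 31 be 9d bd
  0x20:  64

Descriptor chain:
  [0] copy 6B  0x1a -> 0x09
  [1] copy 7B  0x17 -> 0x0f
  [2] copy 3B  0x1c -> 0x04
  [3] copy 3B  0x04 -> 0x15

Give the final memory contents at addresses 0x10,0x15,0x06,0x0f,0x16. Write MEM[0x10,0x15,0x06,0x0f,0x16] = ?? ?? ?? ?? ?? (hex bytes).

MEM[0x10,0x15,0x06,0x0f,0x16] = 78 31 9d b1 be

D0: mem[0x09..0x0e] <- [0d 2b 31 be 9d bd]
D1: mem[0x0f..0x15] <- [b1 78 18 0d 2b 31 be]
D2: mem[0x04..0x06] <- [31 be 9d]
D3: mem[0x15..0x17] <- [31 be 9d]
query mem[0x10]=0x78, mem[0x15]=0x31, mem[0x06]=0x9d, mem[0x0f]=0xb1, mem[0x16]=0xbe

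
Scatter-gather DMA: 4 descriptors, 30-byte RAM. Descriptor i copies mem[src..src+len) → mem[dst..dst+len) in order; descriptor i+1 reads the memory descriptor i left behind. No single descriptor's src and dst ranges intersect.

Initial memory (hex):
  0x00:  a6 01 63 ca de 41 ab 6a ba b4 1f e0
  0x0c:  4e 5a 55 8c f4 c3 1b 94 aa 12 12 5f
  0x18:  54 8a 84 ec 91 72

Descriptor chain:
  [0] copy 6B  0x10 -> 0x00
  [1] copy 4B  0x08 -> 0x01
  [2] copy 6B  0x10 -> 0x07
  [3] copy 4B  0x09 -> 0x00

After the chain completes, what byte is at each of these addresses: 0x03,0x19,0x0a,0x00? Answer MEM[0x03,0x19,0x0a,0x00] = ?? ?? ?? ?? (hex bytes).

MEM[0x03,0x19,0x0a,0x00] = 12 8a 94 1b

#0 dst[0x00+6] := {0xf4,0xc3,0x1b,0x94,0xaa,0x12}
#1 dst[0x01+4] := {0xba,0xb4,0x1f,0xe0}
#2 dst[0x07+6] := {0xf4,0xc3,0x1b,0x94,0xaa,0x12}
#3 dst[0x00+4] := {0x1b,0x94,0xaa,0x12}
query mem[0x03]=0x12, mem[0x19]=0x8a, mem[0x0a]=0x94, mem[0x00]=0x1b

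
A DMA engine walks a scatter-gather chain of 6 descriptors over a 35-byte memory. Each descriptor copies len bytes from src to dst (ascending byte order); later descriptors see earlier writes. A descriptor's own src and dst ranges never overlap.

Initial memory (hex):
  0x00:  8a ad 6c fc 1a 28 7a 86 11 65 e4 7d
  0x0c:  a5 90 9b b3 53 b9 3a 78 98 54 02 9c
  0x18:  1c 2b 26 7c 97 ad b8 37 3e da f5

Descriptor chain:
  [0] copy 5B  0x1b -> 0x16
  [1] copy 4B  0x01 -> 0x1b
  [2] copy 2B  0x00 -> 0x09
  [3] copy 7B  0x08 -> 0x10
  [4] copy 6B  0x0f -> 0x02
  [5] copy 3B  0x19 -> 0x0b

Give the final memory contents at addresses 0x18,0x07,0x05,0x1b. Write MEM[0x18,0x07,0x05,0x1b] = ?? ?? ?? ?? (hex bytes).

MEM[0x18,0x07,0x05,0x1b] = ad a5 ad ad

[0] 0x1b->0x16 len=5 : 7c 97 ad b8 37
[1] 0x01->0x1b len=4 : ad 6c fc 1a
[2] 0x00->0x09 len=2 : 8a ad
[3] 0x08->0x10 len=7 : 11 8a ad 7d a5 90 9b
[4] 0x0f->0x02 len=6 : b3 11 8a ad 7d a5
[5] 0x19->0x0b len=3 : b8 37 ad
query mem[0x18]=0xad, mem[0x07]=0xa5, mem[0x05]=0xad, mem[0x1b]=0xad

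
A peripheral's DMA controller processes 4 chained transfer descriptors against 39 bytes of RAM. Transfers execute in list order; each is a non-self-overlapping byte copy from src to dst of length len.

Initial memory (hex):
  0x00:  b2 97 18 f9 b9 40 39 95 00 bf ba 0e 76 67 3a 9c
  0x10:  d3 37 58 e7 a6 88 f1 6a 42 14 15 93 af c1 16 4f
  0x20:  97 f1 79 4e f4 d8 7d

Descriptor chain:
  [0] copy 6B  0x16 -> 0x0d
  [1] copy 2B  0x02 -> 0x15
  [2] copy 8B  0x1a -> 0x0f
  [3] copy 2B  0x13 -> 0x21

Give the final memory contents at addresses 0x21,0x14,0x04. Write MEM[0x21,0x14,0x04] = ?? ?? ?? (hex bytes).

MEM[0x21,0x14,0x04] = 16 4f b9

#0 dst[0x0d+6] := {0xf1,0x6a,0x42,0x14,0x15,0x93}
#1 dst[0x15+2] := {0x18,0xf9}
#2 dst[0x0f+8] := {0x15,0x93,0xaf,0xc1,0x16,0x4f,0x97,0xf1}
#3 dst[0x21+2] := {0x16,0x4f}
query mem[0x21]=0x16, mem[0x14]=0x4f, mem[0x04]=0xb9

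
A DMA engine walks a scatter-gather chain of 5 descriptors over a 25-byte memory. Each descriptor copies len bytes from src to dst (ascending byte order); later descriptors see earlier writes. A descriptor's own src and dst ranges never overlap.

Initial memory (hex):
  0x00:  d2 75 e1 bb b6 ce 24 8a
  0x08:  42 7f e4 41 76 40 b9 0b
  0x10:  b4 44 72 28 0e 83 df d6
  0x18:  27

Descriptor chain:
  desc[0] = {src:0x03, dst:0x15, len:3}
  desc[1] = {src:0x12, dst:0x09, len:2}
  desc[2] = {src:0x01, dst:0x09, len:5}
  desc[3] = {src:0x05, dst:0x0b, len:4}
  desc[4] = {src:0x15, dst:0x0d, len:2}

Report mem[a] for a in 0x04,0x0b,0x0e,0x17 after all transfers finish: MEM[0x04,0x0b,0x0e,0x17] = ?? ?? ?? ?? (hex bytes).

MEM[0x04,0x0b,0x0e,0x17] = b6 ce b6 ce

[0] 0x03->0x15 len=3 : bb b6 ce
[1] 0x12->0x09 len=2 : 72 28
[2] 0x01->0x09 len=5 : 75 e1 bb b6 ce
[3] 0x05->0x0b len=4 : ce 24 8a 42
[4] 0x15->0x0d len=2 : bb b6
query mem[0x04]=0xb6, mem[0x0b]=0xce, mem[0x0e]=0xb6, mem[0x17]=0xce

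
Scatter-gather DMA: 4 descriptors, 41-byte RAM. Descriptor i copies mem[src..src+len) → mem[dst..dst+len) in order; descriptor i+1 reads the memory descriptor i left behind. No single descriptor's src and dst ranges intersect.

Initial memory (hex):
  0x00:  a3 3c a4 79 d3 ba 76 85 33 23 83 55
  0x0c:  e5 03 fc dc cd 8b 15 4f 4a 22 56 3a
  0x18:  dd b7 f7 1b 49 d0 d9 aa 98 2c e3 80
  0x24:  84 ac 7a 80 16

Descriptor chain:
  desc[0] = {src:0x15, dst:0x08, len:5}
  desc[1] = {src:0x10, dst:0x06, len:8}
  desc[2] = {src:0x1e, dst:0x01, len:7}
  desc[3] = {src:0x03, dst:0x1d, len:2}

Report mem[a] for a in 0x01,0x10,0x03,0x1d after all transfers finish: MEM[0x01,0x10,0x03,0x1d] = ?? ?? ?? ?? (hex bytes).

MEM[0x01,0x10,0x03,0x1d] = d9 cd 98 98

#0 dst[0x08+5] := {0x22,0x56,0x3a,0xdd,0xb7}
#1 dst[0x06+8] := {0xcd,0x8b,0x15,0x4f,0x4a,0x22,0x56,0x3a}
#2 dst[0x01+7] := {0xd9,0xaa,0x98,0x2c,0xe3,0x80,0x84}
#3 dst[0x1d+2] := {0x98,0x2c}
query mem[0x01]=0xd9, mem[0x10]=0xcd, mem[0x03]=0x98, mem[0x1d]=0x98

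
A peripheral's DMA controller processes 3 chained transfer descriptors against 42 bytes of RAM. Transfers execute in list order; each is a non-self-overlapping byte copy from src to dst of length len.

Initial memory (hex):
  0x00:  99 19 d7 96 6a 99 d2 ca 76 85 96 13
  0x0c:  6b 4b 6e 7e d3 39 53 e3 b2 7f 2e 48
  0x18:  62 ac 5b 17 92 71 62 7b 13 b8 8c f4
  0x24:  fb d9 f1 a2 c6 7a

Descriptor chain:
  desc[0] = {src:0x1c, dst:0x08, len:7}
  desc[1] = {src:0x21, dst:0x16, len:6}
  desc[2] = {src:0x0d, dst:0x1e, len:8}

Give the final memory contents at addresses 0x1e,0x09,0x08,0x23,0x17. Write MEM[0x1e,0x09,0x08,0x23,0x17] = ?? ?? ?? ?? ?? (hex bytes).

MEM[0x1e,0x09,0x08,0x23,0x17] = b8 71 92 53 8c

  after D0: wrote 7B at 0x08 = 9271627b13b88c
  after D1: wrote 6B at 0x16 = b88cf4fbd9f1
  after D2: wrote 8B at 0x1e = b88c7ed33953e3b2
query mem[0x1e]=0xb8, mem[0x09]=0x71, mem[0x08]=0x92, mem[0x23]=0x53, mem[0x17]=0x8c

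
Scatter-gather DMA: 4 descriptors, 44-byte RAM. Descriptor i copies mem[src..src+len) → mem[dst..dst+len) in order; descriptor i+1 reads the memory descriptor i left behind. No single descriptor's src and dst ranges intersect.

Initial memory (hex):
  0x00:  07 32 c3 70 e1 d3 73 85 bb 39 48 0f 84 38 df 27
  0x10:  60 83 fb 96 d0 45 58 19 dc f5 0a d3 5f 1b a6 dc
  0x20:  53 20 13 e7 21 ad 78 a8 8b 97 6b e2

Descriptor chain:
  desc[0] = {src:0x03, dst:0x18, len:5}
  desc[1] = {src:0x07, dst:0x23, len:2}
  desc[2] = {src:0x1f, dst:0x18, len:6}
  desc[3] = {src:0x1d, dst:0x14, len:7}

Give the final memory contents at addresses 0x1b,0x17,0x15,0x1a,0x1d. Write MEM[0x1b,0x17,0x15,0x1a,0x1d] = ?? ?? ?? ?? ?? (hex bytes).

  after D0: wrote 5B at 0x18 = 70e1d37385
  after D1: wrote 2B at 0x23 = 85bb
  after D2: wrote 6B at 0x18 = dc53201385bb
  after D3: wrote 7B at 0x14 = bba6dc53201385
query mem[0x1b]=0x13, mem[0x17]=0x53, mem[0x15]=0xa6, mem[0x1a]=0x85, mem[0x1d]=0xbb

MEM[0x1b,0x17,0x15,0x1a,0x1d] = 13 53 a6 85 bb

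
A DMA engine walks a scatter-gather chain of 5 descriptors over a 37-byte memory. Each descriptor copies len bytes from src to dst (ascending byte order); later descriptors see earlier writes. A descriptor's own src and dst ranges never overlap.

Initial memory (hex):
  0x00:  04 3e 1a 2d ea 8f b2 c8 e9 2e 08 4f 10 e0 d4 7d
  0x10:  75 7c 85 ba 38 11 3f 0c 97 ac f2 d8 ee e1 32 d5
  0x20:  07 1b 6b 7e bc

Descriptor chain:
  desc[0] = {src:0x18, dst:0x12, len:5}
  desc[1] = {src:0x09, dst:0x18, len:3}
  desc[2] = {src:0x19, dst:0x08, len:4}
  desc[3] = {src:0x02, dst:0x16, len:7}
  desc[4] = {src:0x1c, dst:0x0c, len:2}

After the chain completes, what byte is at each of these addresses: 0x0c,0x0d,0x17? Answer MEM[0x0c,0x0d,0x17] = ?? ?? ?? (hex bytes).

MEM[0x0c,0x0d,0x17] = 08 e1 2d

#0 dst[0x12+5] := {0x97,0xac,0xf2,0xd8,0xee}
#1 dst[0x18+3] := {0x2e,0x08,0x4f}
#2 dst[0x08+4] := {0x08,0x4f,0xd8,0xee}
#3 dst[0x16+7] := {0x1a,0x2d,0xea,0x8f,0xb2,0xc8,0x08}
#4 dst[0x0c+2] := {0x08,0xe1}
query mem[0x0c]=0x08, mem[0x0d]=0xe1, mem[0x17]=0x2d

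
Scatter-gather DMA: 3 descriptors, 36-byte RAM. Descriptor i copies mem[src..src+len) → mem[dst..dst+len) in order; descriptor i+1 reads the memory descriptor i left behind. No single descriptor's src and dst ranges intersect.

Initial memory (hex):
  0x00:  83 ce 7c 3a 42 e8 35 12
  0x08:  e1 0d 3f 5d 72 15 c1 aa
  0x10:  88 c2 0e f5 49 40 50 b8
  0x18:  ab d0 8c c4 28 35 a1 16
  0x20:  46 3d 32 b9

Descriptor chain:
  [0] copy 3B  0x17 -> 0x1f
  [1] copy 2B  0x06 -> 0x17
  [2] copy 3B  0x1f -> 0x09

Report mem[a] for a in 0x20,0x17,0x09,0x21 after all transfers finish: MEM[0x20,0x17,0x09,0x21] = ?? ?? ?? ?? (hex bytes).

MEM[0x20,0x17,0x09,0x21] = ab 35 b8 d0

#0 dst[0x1f+3] := {0xb8,0xab,0xd0}
#1 dst[0x17+2] := {0x35,0x12}
#2 dst[0x09+3] := {0xb8,0xab,0xd0}
query mem[0x20]=0xab, mem[0x17]=0x35, mem[0x09]=0xb8, mem[0x21]=0xd0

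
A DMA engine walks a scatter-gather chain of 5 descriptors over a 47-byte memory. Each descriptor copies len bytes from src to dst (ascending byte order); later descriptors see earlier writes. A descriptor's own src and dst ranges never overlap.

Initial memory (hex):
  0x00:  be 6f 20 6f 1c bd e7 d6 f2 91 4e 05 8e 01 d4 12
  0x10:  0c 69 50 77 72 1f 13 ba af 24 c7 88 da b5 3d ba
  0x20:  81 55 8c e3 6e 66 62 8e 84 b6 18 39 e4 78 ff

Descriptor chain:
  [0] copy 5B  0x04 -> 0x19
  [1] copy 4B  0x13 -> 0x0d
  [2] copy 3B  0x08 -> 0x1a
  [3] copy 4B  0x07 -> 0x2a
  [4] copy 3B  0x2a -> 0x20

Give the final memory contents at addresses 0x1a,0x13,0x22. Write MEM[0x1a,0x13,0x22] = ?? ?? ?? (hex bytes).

[0] 0x04->0x19 len=5 : 1c bd e7 d6 f2
[1] 0x13->0x0d len=4 : 77 72 1f 13
[2] 0x08->0x1a len=3 : f2 91 4e
[3] 0x07->0x2a len=4 : d6 f2 91 4e
[4] 0x2a->0x20 len=3 : d6 f2 91
query mem[0x1a]=0xf2, mem[0x13]=0x77, mem[0x22]=0x91

MEM[0x1a,0x13,0x22] = f2 77 91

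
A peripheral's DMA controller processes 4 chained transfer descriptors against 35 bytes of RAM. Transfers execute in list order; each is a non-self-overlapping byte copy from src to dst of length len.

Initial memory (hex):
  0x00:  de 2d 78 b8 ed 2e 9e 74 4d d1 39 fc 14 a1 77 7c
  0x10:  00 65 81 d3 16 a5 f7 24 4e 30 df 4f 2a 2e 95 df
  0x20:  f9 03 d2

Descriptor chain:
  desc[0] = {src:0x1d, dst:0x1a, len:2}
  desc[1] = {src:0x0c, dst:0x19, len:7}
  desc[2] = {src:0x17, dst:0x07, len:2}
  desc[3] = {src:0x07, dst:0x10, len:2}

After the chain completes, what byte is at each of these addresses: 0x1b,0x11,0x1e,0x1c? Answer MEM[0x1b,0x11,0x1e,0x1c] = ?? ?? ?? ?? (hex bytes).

MEM[0x1b,0x11,0x1e,0x1c] = 77 4e 65 7c

[0] 0x1d->0x1a len=2 : 2e 95
[1] 0x0c->0x19 len=7 : 14 a1 77 7c 00 65 81
[2] 0x17->0x07 len=2 : 24 4e
[3] 0x07->0x10 len=2 : 24 4e
query mem[0x1b]=0x77, mem[0x11]=0x4e, mem[0x1e]=0x65, mem[0x1c]=0x7c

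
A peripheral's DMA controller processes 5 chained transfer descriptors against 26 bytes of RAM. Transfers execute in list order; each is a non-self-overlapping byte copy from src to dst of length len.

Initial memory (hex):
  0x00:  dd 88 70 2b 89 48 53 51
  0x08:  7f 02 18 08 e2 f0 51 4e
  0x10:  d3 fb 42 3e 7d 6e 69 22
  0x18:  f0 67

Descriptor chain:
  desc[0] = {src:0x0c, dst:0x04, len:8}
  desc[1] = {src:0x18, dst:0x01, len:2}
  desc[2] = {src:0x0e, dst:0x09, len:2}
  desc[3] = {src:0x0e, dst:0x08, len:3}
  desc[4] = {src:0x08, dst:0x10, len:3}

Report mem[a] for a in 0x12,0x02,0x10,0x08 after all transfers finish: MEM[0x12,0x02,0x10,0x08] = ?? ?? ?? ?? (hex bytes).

#0 dst[0x04+8] := {0xe2,0xf0,0x51,0x4e,0xd3,0xfb,0x42,0x3e}
#1 dst[0x01+2] := {0xf0,0x67}
#2 dst[0x09+2] := {0x51,0x4e}
#3 dst[0x08+3] := {0x51,0x4e,0xd3}
#4 dst[0x10+3] := {0x51,0x4e,0xd3}
query mem[0x12]=0xd3, mem[0x02]=0x67, mem[0x10]=0x51, mem[0x08]=0x51

MEM[0x12,0x02,0x10,0x08] = d3 67 51 51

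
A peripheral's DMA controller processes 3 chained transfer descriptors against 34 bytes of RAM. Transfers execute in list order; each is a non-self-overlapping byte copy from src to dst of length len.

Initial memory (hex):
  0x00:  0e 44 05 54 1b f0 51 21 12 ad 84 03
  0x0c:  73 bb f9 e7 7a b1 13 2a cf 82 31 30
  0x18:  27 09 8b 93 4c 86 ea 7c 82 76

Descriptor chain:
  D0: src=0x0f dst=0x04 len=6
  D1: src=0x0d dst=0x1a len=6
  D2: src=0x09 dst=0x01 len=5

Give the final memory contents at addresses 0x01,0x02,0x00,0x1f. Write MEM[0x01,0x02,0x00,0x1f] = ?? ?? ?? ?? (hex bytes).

MEM[0x01,0x02,0x00,0x1f] = cf 84 0e 13

D0: mem[0x04..0x09] <- [e7 7a b1 13 2a cf]
D1: mem[0x1a..0x1f] <- [bb f9 e7 7a b1 13]
D2: mem[0x01..0x05] <- [cf 84 03 73 bb]
query mem[0x01]=0xcf, mem[0x02]=0x84, mem[0x00]=0x0e, mem[0x1f]=0x13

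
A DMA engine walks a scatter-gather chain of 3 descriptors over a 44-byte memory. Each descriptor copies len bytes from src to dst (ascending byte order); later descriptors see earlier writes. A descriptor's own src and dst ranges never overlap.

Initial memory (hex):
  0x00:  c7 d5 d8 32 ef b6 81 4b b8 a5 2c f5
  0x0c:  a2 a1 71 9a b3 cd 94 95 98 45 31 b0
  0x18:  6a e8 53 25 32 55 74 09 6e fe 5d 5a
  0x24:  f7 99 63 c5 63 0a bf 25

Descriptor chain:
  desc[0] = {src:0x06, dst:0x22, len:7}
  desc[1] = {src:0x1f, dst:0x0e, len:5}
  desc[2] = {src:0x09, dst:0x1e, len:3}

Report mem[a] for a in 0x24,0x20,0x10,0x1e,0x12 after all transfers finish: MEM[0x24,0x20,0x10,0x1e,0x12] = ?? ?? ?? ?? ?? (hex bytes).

[0] 0x06->0x22 len=7 : 81 4b b8 a5 2c f5 a2
[1] 0x1f->0x0e len=5 : 09 6e fe 81 4b
[2] 0x09->0x1e len=3 : a5 2c f5
query mem[0x24]=0xb8, mem[0x20]=0xf5, mem[0x10]=0xfe, mem[0x1e]=0xa5, mem[0x12]=0x4b

MEM[0x24,0x20,0x10,0x1e,0x12] = b8 f5 fe a5 4b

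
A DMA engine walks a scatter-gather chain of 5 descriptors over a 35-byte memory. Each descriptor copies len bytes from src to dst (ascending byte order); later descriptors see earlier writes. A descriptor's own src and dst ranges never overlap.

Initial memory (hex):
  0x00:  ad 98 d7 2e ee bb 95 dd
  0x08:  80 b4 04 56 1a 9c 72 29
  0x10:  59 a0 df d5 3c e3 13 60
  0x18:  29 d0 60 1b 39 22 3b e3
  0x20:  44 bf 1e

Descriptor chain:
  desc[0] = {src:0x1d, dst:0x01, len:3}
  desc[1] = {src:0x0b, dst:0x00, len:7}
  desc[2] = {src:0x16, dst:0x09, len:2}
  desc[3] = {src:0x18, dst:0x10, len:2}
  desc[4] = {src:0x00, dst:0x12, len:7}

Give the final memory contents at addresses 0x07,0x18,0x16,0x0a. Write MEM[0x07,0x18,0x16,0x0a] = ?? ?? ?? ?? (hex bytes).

[0] 0x1d->0x01 len=3 : 22 3b e3
[1] 0x0b->0x00 len=7 : 56 1a 9c 72 29 59 a0
[2] 0x16->0x09 len=2 : 13 60
[3] 0x18->0x10 len=2 : 29 d0
[4] 0x00->0x12 len=7 : 56 1a 9c 72 29 59 a0
query mem[0x07]=0xdd, mem[0x18]=0xa0, mem[0x16]=0x29, mem[0x0a]=0x60

MEM[0x07,0x18,0x16,0x0a] = dd a0 29 60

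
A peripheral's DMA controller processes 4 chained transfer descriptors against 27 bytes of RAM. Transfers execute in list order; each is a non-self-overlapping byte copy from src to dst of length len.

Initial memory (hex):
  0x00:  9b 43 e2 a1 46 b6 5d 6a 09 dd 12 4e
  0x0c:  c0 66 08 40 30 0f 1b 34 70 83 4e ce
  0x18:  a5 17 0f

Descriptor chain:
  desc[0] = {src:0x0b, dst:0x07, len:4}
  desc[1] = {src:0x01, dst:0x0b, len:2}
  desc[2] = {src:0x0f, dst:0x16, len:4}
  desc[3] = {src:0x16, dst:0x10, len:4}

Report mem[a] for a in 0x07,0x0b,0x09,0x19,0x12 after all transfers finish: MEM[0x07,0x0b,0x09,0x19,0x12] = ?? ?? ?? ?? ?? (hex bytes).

D0: mem[0x07..0x0a] <- [4e c0 66 08]
D1: mem[0x0b..0x0c] <- [43 e2]
D2: mem[0x16..0x19] <- [40 30 0f 1b]
D3: mem[0x10..0x13] <- [40 30 0f 1b]
query mem[0x07]=0x4e, mem[0x0b]=0x43, mem[0x09]=0x66, mem[0x19]=0x1b, mem[0x12]=0x0f

MEM[0x07,0x0b,0x09,0x19,0x12] = 4e 43 66 1b 0f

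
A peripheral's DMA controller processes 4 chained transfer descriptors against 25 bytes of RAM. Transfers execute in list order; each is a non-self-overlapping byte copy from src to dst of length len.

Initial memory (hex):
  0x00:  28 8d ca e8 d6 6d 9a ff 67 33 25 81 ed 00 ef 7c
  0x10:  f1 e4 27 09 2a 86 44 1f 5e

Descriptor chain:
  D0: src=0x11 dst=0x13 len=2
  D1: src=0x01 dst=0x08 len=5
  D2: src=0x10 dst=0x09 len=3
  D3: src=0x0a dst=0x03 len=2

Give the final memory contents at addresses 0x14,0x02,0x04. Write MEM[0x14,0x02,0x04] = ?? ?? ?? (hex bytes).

  after D0: wrote 2B at 0x13 = e427
  after D1: wrote 5B at 0x08 = 8dcae8d66d
  after D2: wrote 3B at 0x09 = f1e427
  after D3: wrote 2B at 0x03 = e427
query mem[0x14]=0x27, mem[0x02]=0xca, mem[0x04]=0x27

MEM[0x14,0x02,0x04] = 27 ca 27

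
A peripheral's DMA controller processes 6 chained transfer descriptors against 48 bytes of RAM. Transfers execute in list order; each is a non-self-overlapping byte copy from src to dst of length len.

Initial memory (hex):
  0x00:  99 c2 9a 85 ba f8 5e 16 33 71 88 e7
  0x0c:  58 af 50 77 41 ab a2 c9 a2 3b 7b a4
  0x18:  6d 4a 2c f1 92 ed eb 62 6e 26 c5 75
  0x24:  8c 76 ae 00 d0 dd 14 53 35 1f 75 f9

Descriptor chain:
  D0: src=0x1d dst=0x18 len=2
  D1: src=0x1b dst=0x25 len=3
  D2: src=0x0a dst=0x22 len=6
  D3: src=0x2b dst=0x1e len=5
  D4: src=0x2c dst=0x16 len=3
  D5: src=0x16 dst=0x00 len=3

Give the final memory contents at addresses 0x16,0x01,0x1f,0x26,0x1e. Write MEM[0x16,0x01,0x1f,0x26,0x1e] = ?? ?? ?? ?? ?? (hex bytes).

MEM[0x16,0x01,0x1f,0x26,0x1e] = 35 1f 35 50 53

#0 dst[0x18+2] := {0xed,0xeb}
#1 dst[0x25+3] := {0xf1,0x92,0xed}
#2 dst[0x22+6] := {0x88,0xe7,0x58,0xaf,0x50,0x77}
#3 dst[0x1e+5] := {0x53,0x35,0x1f,0x75,0xf9}
#4 dst[0x16+3] := {0x35,0x1f,0x75}
#5 dst[0x00+3] := {0x35,0x1f,0x75}
query mem[0x16]=0x35, mem[0x01]=0x1f, mem[0x1f]=0x35, mem[0x26]=0x50, mem[0x1e]=0x53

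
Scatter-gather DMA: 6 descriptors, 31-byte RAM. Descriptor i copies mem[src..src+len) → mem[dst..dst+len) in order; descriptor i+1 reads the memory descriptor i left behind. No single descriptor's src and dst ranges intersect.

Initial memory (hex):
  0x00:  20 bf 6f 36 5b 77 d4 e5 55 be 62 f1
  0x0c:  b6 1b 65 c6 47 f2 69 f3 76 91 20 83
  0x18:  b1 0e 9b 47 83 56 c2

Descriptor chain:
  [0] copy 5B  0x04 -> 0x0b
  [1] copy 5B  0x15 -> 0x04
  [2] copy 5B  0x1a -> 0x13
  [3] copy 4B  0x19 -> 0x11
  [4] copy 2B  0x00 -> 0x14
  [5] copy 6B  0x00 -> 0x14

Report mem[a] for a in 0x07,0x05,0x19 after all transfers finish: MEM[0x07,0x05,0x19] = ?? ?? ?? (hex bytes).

D0: mem[0x0b..0x0f] <- [5b 77 d4 e5 55]
D1: mem[0x04..0x08] <- [91 20 83 b1 0e]
D2: mem[0x13..0x17] <- [9b 47 83 56 c2]
D3: mem[0x11..0x14] <- [0e 9b 47 83]
D4: mem[0x14..0x15] <- [20 bf]
D5: mem[0x14..0x19] <- [20 bf 6f 36 91 20]
query mem[0x07]=0xb1, mem[0x05]=0x20, mem[0x19]=0x20

MEM[0x07,0x05,0x19] = b1 20 20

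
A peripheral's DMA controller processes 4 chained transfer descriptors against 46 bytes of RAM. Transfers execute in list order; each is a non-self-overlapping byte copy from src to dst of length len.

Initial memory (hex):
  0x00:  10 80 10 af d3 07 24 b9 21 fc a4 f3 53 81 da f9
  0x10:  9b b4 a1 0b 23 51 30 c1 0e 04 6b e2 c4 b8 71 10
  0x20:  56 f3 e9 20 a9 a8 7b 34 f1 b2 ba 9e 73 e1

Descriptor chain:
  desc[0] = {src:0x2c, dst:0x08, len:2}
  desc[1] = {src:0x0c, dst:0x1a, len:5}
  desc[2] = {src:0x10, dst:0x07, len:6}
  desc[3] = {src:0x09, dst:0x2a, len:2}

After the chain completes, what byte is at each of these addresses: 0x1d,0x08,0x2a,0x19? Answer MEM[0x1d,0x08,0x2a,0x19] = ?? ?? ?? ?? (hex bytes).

MEM[0x1d,0x08,0x2a,0x19] = f9 b4 a1 04

  after D0: wrote 2B at 0x08 = 73e1
  after D1: wrote 5B at 0x1a = 5381daf99b
  after D2: wrote 6B at 0x07 = 9bb4a10b2351
  after D3: wrote 2B at 0x2a = a10b
query mem[0x1d]=0xf9, mem[0x08]=0xb4, mem[0x2a]=0xa1, mem[0x19]=0x04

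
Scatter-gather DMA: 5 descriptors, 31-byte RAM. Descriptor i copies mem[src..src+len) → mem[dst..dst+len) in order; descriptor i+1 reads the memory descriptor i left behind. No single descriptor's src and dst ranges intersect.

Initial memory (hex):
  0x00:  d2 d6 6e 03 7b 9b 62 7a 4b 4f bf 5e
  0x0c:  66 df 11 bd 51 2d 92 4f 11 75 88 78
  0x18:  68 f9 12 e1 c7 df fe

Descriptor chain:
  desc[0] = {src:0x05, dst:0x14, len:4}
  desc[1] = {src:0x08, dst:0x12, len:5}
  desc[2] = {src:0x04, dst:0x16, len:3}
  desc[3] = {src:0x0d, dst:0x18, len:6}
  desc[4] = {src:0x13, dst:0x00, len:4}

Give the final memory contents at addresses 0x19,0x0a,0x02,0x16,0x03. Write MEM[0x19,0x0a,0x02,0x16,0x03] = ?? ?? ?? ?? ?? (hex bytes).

MEM[0x19,0x0a,0x02,0x16,0x03] = 11 bf 5e 7b 7b

[0] 0x05->0x14 len=4 : 9b 62 7a 4b
[1] 0x08->0x12 len=5 : 4b 4f bf 5e 66
[2] 0x04->0x16 len=3 : 7b 9b 62
[3] 0x0d->0x18 len=6 : df 11 bd 51 2d 4b
[4] 0x13->0x00 len=4 : 4f bf 5e 7b
query mem[0x19]=0x11, mem[0x0a]=0xbf, mem[0x02]=0x5e, mem[0x16]=0x7b, mem[0x03]=0x7b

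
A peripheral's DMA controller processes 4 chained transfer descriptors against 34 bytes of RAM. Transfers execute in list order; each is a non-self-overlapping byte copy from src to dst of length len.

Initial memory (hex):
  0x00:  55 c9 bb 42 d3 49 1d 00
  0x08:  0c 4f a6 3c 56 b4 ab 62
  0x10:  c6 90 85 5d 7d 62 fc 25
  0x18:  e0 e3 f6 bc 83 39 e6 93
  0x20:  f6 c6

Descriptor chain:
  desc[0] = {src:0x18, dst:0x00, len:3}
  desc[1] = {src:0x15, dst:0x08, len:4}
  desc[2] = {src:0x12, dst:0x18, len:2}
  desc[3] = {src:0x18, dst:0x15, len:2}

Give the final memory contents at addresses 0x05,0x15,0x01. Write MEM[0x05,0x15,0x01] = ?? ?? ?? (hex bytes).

MEM[0x05,0x15,0x01] = 49 85 e3

#0 dst[0x00+3] := {0xe0,0xe3,0xf6}
#1 dst[0x08+4] := {0x62,0xfc,0x25,0xe0}
#2 dst[0x18+2] := {0x85,0x5d}
#3 dst[0x15+2] := {0x85,0x5d}
query mem[0x05]=0x49, mem[0x15]=0x85, mem[0x01]=0xe3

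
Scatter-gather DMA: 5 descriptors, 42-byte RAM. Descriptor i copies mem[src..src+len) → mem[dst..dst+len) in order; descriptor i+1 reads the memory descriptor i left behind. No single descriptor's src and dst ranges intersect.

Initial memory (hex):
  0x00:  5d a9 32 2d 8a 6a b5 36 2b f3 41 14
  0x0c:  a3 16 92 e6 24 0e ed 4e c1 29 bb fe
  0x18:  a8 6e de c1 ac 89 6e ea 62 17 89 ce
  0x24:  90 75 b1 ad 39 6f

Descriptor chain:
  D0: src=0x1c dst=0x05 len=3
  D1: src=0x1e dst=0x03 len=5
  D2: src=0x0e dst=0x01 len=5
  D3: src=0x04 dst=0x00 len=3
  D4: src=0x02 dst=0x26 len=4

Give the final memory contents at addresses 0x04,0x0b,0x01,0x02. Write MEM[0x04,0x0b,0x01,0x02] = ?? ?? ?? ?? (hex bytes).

MEM[0x04,0x0b,0x01,0x02] = 0e 14 ed 17

  after D0: wrote 3B at 0x05 = ac896e
  after D1: wrote 5B at 0x03 = 6eea621789
  after D2: wrote 5B at 0x01 = 92e6240eed
  after D3: wrote 3B at 0x00 = 0eed17
  after D4: wrote 4B at 0x26 = 17240eed
query mem[0x04]=0x0e, mem[0x0b]=0x14, mem[0x01]=0xed, mem[0x02]=0x17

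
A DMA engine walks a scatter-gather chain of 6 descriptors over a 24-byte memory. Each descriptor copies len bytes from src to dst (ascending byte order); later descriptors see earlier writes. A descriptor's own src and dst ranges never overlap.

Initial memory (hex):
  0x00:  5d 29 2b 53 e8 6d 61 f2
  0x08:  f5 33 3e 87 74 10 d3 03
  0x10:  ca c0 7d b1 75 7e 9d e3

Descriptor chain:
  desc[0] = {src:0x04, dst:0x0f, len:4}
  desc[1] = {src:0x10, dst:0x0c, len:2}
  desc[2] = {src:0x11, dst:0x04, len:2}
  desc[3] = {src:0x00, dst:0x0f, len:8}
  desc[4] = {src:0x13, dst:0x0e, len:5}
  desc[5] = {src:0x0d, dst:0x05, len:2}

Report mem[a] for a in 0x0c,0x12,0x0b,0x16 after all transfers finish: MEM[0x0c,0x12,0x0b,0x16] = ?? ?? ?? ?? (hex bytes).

MEM[0x0c,0x12,0x0b,0x16] = 6d e3 87 f2

#0 dst[0x0f+4] := {0xe8,0x6d,0x61,0xf2}
#1 dst[0x0c+2] := {0x6d,0x61}
#2 dst[0x04+2] := {0x61,0xf2}
#3 dst[0x0f+8] := {0x5d,0x29,0x2b,0x53,0x61,0xf2,0x61,0xf2}
#4 dst[0x0e+5] := {0x61,0xf2,0x61,0xf2,0xe3}
#5 dst[0x05+2] := {0x61,0x61}
query mem[0x0c]=0x6d, mem[0x12]=0xe3, mem[0x0b]=0x87, mem[0x16]=0xf2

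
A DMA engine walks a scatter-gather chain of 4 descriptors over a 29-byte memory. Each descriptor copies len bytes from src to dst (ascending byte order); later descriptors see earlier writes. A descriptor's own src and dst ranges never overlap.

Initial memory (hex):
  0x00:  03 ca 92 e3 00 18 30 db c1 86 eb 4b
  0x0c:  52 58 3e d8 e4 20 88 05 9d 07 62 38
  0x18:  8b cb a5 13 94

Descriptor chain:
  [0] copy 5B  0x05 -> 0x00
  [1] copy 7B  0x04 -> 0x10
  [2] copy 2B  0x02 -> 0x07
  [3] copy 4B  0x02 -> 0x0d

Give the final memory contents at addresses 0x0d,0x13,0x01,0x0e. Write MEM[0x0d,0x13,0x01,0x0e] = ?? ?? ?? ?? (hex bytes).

D0: mem[0x00..0x04] <- [18 30 db c1 86]
D1: mem[0x10..0x16] <- [86 18 30 db c1 86 eb]
D2: mem[0x07..0x08] <- [db c1]
D3: mem[0x0d..0x10] <- [db c1 86 18]
query mem[0x0d]=0xdb, mem[0x13]=0xdb, mem[0x01]=0x30, mem[0x0e]=0xc1

MEM[0x0d,0x13,0x01,0x0e] = db db 30 c1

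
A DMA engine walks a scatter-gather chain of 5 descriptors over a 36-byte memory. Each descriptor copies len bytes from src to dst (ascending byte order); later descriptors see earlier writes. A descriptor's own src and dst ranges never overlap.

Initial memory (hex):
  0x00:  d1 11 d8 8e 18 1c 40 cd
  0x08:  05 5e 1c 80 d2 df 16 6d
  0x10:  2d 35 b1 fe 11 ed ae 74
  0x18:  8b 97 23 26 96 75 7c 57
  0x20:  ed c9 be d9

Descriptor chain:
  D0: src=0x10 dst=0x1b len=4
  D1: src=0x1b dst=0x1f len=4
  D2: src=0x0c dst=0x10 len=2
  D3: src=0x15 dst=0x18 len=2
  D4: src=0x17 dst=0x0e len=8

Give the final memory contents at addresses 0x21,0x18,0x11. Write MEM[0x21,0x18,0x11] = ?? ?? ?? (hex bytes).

MEM[0x21,0x18,0x11] = b1 ed 23

[0] 0x10->0x1b len=4 : 2d 35 b1 fe
[1] 0x1b->0x1f len=4 : 2d 35 b1 fe
[2] 0x0c->0x10 len=2 : d2 df
[3] 0x15->0x18 len=2 : ed ae
[4] 0x17->0x0e len=8 : 74 ed ae 23 2d 35 b1 fe
query mem[0x21]=0xb1, mem[0x18]=0xed, mem[0x11]=0x23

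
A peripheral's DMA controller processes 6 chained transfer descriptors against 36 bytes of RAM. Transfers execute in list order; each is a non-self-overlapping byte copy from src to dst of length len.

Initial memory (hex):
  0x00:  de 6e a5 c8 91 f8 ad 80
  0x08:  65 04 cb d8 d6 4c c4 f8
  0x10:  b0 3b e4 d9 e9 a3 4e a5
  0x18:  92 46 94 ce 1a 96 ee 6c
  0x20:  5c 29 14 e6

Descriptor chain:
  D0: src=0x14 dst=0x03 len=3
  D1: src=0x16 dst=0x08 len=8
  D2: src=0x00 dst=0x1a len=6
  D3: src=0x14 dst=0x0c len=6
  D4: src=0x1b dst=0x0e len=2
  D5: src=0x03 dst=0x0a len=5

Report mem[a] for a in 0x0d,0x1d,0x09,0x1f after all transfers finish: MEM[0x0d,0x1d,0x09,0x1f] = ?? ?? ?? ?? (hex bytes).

[0] 0x14->0x03 len=3 : e9 a3 4e
[1] 0x16->0x08 len=8 : 4e a5 92 46 94 ce 1a 96
[2] 0x00->0x1a len=6 : de 6e a5 e9 a3 4e
[3] 0x14->0x0c len=6 : e9 a3 4e a5 92 46
[4] 0x1b->0x0e len=2 : 6e a5
[5] 0x03->0x0a len=5 : e9 a3 4e ad 80
query mem[0x0d]=0xad, mem[0x1d]=0xe9, mem[0x09]=0xa5, mem[0x1f]=0x4e

MEM[0x0d,0x1d,0x09,0x1f] = ad e9 a5 4e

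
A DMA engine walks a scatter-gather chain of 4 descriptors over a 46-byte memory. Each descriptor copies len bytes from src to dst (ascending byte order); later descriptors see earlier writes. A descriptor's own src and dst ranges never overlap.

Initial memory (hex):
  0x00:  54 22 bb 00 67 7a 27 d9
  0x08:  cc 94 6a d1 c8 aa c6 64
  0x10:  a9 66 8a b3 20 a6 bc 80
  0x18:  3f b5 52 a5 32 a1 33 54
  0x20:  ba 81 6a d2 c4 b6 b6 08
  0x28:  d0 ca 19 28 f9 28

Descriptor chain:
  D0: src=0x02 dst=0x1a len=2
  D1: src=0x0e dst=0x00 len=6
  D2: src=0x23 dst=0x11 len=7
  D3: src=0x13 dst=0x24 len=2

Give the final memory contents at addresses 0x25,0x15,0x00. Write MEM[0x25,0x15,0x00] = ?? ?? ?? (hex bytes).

MEM[0x25,0x15,0x00] = b6 08 c6

  after D0: wrote 2B at 0x1a = bb00
  after D1: wrote 6B at 0x00 = c664a9668ab3
  after D2: wrote 7B at 0x11 = d2c4b6b608d0ca
  after D3: wrote 2B at 0x24 = b6b6
query mem[0x25]=0xb6, mem[0x15]=0x08, mem[0x00]=0xc6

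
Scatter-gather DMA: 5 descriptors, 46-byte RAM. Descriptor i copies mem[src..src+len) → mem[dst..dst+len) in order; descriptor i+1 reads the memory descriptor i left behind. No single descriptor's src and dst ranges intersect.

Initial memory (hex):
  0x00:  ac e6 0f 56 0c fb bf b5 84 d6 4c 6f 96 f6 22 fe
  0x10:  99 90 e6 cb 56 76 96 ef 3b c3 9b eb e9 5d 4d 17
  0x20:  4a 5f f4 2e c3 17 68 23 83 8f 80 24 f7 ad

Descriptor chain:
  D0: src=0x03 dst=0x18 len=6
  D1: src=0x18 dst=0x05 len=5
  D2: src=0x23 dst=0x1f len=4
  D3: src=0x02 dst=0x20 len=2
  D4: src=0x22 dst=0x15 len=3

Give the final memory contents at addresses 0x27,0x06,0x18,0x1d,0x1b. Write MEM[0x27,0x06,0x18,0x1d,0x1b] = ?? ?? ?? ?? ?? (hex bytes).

[0] 0x03->0x18 len=6 : 56 0c fb bf b5 84
[1] 0x18->0x05 len=5 : 56 0c fb bf b5
[2] 0x23->0x1f len=4 : 2e c3 17 68
[3] 0x02->0x20 len=2 : 0f 56
[4] 0x22->0x15 len=3 : 68 2e c3
query mem[0x27]=0x23, mem[0x06]=0x0c, mem[0x18]=0x56, mem[0x1d]=0x84, mem[0x1b]=0xbf

MEM[0x27,0x06,0x18,0x1d,0x1b] = 23 0c 56 84 bf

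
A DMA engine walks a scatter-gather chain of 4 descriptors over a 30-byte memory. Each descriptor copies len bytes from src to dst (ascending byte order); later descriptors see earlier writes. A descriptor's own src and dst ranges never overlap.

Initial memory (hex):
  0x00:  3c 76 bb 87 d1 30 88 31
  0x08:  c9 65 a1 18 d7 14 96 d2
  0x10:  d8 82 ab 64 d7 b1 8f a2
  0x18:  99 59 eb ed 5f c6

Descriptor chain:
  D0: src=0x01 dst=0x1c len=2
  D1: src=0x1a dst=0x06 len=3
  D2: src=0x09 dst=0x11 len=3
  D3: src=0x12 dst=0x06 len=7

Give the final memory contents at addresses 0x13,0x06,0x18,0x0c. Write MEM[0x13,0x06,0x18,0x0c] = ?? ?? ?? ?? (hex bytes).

[0] 0x01->0x1c len=2 : 76 bb
[1] 0x1a->0x06 len=3 : eb ed 76
[2] 0x09->0x11 len=3 : 65 a1 18
[3] 0x12->0x06 len=7 : a1 18 d7 b1 8f a2 99
query mem[0x13]=0x18, mem[0x06]=0xa1, mem[0x18]=0x99, mem[0x0c]=0x99

MEM[0x13,0x06,0x18,0x0c] = 18 a1 99 99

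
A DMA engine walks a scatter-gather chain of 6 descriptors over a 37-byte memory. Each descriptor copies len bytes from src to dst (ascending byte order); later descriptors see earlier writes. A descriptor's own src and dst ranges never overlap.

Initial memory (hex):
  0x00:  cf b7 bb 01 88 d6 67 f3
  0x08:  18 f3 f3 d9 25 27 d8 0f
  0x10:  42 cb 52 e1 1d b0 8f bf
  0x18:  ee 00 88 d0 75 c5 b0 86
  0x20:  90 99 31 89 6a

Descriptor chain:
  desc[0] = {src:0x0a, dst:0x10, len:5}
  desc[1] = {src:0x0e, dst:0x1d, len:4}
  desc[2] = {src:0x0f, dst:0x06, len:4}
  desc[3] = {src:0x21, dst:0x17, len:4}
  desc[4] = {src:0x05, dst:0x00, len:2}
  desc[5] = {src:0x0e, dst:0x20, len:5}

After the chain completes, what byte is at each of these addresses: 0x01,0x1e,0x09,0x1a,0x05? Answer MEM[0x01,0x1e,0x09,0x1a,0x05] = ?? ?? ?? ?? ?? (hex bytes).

MEM[0x01,0x1e,0x09,0x1a,0x05] = 0f 0f 25 6a d6

D0: mem[0x10..0x14] <- [f3 d9 25 27 d8]
D1: mem[0x1d..0x20] <- [d8 0f f3 d9]
D2: mem[0x06..0x09] <- [0f f3 d9 25]
D3: mem[0x17..0x1a] <- [99 31 89 6a]
D4: mem[0x00..0x01] <- [d6 0f]
D5: mem[0x20..0x24] <- [d8 0f f3 d9 25]
query mem[0x01]=0x0f, mem[0x1e]=0x0f, mem[0x09]=0x25, mem[0x1a]=0x6a, mem[0x05]=0xd6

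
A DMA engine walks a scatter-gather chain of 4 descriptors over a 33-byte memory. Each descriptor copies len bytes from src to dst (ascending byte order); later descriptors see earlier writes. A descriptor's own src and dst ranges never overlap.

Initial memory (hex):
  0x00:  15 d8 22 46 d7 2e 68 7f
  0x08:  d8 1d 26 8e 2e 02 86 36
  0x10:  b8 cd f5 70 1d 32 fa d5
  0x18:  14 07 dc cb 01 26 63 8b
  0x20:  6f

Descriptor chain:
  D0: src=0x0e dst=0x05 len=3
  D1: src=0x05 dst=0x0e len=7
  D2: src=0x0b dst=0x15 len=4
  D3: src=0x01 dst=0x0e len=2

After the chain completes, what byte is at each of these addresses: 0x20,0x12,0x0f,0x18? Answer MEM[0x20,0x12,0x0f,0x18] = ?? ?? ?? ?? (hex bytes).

MEM[0x20,0x12,0x0f,0x18] = 6f 1d 22 86

[0] 0x0e->0x05 len=3 : 86 36 b8
[1] 0x05->0x0e len=7 : 86 36 b8 d8 1d 26 8e
[2] 0x0b->0x15 len=4 : 8e 2e 02 86
[3] 0x01->0x0e len=2 : d8 22
query mem[0x20]=0x6f, mem[0x12]=0x1d, mem[0x0f]=0x22, mem[0x18]=0x86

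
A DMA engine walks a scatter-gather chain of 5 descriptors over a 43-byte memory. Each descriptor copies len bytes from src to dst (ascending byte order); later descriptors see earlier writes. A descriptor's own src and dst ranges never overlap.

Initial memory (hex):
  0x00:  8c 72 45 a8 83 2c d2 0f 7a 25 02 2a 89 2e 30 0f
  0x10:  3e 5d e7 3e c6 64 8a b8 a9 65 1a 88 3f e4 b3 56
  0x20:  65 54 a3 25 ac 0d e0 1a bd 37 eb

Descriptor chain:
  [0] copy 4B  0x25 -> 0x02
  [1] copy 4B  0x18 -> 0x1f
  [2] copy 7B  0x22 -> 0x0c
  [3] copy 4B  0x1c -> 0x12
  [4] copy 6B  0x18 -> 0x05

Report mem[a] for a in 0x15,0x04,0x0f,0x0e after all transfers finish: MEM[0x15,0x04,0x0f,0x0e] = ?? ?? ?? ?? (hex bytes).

MEM[0x15,0x04,0x0f,0x0e] = a9 1a 0d ac

[0] 0x25->0x02 len=4 : 0d e0 1a bd
[1] 0x18->0x1f len=4 : a9 65 1a 88
[2] 0x22->0x0c len=7 : 88 25 ac 0d e0 1a bd
[3] 0x1c->0x12 len=4 : 3f e4 b3 a9
[4] 0x18->0x05 len=6 : a9 65 1a 88 3f e4
query mem[0x15]=0xa9, mem[0x04]=0x1a, mem[0x0f]=0x0d, mem[0x0e]=0xac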